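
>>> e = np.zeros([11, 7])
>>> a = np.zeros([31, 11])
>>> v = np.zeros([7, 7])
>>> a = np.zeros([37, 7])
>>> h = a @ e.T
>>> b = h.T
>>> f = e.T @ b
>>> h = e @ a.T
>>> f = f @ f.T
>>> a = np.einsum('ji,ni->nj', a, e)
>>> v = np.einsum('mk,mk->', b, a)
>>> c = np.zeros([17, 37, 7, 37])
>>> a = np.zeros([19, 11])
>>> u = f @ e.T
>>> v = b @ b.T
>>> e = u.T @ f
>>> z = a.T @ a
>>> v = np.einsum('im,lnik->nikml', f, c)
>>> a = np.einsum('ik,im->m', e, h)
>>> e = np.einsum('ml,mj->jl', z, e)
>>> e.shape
(7, 11)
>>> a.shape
(37,)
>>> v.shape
(37, 7, 37, 7, 17)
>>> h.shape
(11, 37)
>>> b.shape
(11, 37)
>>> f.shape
(7, 7)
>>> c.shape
(17, 37, 7, 37)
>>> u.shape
(7, 11)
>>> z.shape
(11, 11)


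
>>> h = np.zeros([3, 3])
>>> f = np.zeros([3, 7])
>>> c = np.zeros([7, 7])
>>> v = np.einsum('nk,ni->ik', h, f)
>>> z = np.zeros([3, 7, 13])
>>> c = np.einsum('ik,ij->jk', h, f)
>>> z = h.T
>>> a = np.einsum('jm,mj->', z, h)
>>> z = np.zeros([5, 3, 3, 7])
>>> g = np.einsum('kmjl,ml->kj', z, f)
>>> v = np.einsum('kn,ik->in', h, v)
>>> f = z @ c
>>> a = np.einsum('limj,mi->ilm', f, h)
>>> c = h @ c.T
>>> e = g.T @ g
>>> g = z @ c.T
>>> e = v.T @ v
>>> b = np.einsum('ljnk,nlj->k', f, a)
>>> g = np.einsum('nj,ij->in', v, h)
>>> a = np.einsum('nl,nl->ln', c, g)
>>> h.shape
(3, 3)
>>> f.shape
(5, 3, 3, 3)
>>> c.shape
(3, 7)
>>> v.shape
(7, 3)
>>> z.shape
(5, 3, 3, 7)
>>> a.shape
(7, 3)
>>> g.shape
(3, 7)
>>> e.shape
(3, 3)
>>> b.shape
(3,)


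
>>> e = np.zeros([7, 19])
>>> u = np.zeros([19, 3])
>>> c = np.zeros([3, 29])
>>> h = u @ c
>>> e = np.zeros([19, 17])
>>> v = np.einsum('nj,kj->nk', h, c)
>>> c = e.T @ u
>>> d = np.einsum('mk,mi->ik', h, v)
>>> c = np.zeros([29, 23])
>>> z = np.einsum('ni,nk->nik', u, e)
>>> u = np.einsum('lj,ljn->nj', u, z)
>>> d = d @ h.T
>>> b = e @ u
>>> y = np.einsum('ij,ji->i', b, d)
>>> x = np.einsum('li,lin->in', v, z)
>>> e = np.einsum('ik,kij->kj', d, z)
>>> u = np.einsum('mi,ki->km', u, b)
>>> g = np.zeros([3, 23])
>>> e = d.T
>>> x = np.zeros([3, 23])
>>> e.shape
(19, 3)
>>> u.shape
(19, 17)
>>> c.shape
(29, 23)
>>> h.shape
(19, 29)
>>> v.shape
(19, 3)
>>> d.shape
(3, 19)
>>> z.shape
(19, 3, 17)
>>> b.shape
(19, 3)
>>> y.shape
(19,)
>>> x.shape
(3, 23)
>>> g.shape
(3, 23)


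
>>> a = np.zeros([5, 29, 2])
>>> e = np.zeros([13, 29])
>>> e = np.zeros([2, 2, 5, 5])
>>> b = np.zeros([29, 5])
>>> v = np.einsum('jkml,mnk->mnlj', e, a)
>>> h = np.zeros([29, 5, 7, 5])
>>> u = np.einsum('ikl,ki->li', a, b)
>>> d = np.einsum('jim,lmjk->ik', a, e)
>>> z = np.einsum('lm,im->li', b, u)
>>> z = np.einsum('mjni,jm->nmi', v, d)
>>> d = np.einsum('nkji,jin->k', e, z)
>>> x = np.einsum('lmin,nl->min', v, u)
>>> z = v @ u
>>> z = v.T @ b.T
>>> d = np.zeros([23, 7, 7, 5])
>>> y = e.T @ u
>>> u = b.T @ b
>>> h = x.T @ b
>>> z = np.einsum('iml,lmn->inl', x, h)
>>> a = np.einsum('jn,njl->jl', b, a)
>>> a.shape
(29, 2)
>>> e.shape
(2, 2, 5, 5)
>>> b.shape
(29, 5)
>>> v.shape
(5, 29, 5, 2)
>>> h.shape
(2, 5, 5)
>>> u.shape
(5, 5)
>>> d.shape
(23, 7, 7, 5)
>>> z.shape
(29, 5, 2)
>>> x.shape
(29, 5, 2)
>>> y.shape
(5, 5, 2, 5)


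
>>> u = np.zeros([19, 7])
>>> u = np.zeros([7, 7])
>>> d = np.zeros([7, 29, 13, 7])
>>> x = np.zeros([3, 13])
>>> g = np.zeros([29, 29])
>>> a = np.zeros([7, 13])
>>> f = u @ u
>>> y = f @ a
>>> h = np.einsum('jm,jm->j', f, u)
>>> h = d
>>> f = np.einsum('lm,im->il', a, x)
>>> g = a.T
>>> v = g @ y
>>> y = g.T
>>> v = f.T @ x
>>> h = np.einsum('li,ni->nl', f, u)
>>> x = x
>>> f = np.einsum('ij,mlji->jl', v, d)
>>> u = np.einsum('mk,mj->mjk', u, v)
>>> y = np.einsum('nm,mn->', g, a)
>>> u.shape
(7, 13, 7)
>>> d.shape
(7, 29, 13, 7)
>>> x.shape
(3, 13)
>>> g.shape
(13, 7)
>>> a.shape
(7, 13)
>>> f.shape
(13, 29)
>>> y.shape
()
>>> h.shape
(7, 3)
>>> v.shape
(7, 13)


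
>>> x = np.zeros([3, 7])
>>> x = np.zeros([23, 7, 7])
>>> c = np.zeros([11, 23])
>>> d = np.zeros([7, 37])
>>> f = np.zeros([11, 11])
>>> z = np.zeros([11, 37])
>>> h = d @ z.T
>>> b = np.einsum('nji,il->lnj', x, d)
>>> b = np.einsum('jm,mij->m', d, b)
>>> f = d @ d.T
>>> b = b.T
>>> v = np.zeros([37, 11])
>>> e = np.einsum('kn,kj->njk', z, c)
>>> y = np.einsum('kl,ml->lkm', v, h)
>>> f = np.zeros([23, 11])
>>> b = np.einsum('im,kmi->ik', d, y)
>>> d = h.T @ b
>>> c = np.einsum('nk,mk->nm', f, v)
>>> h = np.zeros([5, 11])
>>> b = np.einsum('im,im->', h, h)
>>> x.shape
(23, 7, 7)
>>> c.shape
(23, 37)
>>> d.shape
(11, 11)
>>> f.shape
(23, 11)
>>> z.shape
(11, 37)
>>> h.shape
(5, 11)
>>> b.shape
()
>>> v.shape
(37, 11)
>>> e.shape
(37, 23, 11)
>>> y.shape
(11, 37, 7)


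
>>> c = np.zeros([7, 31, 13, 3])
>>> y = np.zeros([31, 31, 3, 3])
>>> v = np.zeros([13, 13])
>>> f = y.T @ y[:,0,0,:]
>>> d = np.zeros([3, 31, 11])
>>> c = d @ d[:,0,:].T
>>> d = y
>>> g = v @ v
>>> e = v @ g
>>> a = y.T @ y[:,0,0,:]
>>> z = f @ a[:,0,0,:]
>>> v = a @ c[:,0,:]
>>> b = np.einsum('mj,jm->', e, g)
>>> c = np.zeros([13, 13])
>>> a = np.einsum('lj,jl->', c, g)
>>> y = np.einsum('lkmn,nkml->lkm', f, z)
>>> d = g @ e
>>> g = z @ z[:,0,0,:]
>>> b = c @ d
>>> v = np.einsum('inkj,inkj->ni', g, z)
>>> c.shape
(13, 13)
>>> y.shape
(3, 3, 31)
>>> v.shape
(3, 3)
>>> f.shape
(3, 3, 31, 3)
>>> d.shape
(13, 13)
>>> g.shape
(3, 3, 31, 3)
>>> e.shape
(13, 13)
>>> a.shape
()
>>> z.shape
(3, 3, 31, 3)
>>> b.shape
(13, 13)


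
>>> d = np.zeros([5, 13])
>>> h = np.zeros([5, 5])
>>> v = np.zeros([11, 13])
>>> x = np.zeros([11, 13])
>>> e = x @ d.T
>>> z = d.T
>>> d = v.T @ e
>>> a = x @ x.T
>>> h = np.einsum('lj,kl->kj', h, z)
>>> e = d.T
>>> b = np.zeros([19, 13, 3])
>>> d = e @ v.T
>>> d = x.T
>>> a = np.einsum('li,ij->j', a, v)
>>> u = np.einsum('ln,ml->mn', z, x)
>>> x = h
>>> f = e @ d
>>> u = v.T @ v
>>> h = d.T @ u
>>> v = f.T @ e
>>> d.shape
(13, 11)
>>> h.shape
(11, 13)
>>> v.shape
(11, 13)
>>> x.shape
(13, 5)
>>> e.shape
(5, 13)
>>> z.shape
(13, 5)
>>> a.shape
(13,)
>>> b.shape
(19, 13, 3)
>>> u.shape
(13, 13)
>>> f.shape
(5, 11)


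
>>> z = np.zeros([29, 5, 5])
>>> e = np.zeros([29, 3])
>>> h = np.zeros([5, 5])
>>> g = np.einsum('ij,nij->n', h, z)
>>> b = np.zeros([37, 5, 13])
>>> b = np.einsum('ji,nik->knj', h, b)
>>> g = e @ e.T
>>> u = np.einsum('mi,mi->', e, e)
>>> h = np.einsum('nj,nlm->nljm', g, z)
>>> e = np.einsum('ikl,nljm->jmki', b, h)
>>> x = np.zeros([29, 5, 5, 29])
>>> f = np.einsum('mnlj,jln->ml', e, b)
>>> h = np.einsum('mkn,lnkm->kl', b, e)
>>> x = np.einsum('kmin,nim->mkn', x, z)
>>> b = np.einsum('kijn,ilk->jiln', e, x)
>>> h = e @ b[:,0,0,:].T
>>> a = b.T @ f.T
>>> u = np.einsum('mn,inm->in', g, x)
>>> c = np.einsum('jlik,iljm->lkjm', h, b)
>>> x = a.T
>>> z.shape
(29, 5, 5)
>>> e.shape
(29, 5, 37, 13)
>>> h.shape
(29, 5, 37, 37)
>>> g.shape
(29, 29)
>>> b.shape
(37, 5, 29, 13)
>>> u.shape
(5, 29)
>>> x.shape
(29, 5, 29, 13)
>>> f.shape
(29, 37)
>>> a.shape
(13, 29, 5, 29)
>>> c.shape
(5, 37, 29, 13)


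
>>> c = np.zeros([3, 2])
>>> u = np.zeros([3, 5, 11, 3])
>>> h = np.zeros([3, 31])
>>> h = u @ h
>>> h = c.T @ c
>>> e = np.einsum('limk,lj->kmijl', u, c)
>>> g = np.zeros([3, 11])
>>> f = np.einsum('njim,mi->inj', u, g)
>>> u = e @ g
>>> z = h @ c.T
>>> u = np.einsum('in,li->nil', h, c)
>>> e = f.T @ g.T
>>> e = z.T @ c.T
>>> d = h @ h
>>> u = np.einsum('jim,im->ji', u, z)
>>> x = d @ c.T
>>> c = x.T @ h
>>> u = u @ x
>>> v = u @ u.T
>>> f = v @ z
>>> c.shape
(3, 2)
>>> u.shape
(2, 3)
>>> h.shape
(2, 2)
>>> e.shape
(3, 3)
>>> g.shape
(3, 11)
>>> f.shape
(2, 3)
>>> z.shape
(2, 3)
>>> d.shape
(2, 2)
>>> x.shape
(2, 3)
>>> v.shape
(2, 2)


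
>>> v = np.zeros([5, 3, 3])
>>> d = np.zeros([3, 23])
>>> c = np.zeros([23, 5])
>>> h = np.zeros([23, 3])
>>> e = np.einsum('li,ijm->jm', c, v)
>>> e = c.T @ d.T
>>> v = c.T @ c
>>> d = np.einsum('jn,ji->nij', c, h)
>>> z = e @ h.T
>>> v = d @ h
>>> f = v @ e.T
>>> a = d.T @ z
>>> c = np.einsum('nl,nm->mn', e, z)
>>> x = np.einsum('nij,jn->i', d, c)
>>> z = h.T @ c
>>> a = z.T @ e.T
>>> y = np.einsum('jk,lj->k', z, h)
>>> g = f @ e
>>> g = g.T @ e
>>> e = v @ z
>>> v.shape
(5, 3, 3)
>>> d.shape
(5, 3, 23)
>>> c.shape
(23, 5)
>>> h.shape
(23, 3)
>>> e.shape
(5, 3, 5)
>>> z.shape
(3, 5)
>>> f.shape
(5, 3, 5)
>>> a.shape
(5, 5)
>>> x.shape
(3,)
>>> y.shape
(5,)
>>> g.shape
(3, 3, 3)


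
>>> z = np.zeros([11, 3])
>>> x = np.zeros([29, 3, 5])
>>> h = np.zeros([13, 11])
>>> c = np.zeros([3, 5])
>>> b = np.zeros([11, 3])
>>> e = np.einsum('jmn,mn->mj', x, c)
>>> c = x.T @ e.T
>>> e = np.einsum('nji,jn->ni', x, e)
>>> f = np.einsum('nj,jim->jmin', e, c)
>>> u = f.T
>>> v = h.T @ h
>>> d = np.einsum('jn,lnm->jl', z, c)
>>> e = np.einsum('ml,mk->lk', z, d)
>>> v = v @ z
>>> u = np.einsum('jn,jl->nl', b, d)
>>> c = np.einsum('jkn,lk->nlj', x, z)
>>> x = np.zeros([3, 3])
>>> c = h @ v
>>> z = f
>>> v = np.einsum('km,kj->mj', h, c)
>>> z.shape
(5, 3, 3, 29)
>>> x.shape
(3, 3)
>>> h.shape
(13, 11)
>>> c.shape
(13, 3)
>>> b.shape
(11, 3)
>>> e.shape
(3, 5)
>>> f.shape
(5, 3, 3, 29)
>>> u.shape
(3, 5)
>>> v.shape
(11, 3)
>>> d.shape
(11, 5)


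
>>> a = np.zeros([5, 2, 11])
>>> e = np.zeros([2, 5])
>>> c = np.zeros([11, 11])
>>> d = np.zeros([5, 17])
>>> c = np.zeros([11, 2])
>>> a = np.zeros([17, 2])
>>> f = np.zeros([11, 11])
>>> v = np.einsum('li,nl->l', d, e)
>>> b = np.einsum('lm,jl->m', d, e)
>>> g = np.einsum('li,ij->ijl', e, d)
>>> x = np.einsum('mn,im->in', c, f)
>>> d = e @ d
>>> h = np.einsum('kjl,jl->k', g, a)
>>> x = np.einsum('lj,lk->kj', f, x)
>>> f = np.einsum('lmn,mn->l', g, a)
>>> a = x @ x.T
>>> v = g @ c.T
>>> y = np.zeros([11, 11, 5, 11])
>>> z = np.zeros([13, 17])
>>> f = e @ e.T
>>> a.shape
(2, 2)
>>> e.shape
(2, 5)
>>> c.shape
(11, 2)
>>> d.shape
(2, 17)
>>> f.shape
(2, 2)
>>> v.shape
(5, 17, 11)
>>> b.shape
(17,)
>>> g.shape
(5, 17, 2)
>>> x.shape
(2, 11)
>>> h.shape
(5,)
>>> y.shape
(11, 11, 5, 11)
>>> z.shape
(13, 17)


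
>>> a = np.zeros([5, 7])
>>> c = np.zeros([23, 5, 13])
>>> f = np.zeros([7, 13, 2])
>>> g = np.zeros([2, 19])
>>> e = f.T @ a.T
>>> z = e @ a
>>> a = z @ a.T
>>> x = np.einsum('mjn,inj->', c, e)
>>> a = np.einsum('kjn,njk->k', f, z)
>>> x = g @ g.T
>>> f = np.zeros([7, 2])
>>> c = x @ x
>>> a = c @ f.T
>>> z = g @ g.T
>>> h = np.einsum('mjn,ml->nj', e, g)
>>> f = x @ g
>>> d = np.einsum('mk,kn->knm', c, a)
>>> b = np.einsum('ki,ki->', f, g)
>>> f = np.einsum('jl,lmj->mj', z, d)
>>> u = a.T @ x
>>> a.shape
(2, 7)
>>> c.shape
(2, 2)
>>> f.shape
(7, 2)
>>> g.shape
(2, 19)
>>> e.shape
(2, 13, 5)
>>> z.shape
(2, 2)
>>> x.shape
(2, 2)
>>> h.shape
(5, 13)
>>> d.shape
(2, 7, 2)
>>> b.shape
()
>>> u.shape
(7, 2)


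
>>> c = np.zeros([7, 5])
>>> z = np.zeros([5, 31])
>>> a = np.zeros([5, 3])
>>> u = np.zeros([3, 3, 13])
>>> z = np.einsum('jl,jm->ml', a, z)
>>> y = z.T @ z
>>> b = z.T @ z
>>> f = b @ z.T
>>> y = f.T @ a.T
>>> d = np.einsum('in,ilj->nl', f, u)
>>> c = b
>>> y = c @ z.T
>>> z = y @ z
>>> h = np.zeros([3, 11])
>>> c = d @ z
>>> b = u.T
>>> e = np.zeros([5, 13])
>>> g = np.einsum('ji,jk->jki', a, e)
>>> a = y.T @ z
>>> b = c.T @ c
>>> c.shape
(31, 3)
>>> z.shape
(3, 3)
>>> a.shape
(31, 3)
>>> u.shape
(3, 3, 13)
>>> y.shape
(3, 31)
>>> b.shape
(3, 3)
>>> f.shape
(3, 31)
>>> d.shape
(31, 3)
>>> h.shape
(3, 11)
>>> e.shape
(5, 13)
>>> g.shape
(5, 13, 3)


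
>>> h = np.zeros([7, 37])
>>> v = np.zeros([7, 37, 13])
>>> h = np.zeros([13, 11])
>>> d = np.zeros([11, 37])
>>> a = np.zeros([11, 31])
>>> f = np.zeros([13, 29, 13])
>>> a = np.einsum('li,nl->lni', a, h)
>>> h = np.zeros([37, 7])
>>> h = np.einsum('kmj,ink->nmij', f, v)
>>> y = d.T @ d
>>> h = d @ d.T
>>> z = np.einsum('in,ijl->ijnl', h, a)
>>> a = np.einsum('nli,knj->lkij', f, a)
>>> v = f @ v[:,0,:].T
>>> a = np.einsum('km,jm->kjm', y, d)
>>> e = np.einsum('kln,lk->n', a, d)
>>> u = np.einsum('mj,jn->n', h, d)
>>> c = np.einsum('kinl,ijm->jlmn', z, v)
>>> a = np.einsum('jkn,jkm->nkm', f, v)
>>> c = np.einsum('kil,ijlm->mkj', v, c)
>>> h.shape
(11, 11)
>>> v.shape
(13, 29, 7)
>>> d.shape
(11, 37)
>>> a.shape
(13, 29, 7)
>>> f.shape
(13, 29, 13)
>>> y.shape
(37, 37)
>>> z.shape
(11, 13, 11, 31)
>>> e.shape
(37,)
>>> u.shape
(37,)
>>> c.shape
(11, 13, 31)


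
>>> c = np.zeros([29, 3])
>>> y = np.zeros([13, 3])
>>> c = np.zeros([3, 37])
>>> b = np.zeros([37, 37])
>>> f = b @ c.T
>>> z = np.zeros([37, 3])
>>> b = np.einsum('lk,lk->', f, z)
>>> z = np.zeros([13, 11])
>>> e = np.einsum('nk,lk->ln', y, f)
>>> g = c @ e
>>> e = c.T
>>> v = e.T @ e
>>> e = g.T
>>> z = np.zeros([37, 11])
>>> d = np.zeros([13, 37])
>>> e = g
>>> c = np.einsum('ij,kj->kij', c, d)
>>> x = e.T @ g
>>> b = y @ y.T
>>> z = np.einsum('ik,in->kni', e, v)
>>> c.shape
(13, 3, 37)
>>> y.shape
(13, 3)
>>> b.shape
(13, 13)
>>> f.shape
(37, 3)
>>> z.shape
(13, 3, 3)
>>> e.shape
(3, 13)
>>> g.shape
(3, 13)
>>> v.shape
(3, 3)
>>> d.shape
(13, 37)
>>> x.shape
(13, 13)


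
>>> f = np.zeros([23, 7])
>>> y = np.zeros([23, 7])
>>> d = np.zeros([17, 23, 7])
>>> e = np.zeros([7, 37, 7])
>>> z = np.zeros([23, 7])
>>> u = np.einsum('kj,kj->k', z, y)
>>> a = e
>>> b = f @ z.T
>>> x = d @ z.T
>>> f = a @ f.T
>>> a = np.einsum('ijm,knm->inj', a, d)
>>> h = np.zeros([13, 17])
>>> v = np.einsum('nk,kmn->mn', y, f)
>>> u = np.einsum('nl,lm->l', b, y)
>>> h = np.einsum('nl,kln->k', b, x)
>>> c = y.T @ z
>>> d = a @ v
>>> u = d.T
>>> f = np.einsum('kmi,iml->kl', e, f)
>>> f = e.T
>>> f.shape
(7, 37, 7)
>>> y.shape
(23, 7)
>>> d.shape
(7, 23, 23)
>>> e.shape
(7, 37, 7)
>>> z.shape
(23, 7)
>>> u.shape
(23, 23, 7)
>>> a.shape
(7, 23, 37)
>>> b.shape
(23, 23)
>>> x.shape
(17, 23, 23)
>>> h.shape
(17,)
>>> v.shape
(37, 23)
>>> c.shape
(7, 7)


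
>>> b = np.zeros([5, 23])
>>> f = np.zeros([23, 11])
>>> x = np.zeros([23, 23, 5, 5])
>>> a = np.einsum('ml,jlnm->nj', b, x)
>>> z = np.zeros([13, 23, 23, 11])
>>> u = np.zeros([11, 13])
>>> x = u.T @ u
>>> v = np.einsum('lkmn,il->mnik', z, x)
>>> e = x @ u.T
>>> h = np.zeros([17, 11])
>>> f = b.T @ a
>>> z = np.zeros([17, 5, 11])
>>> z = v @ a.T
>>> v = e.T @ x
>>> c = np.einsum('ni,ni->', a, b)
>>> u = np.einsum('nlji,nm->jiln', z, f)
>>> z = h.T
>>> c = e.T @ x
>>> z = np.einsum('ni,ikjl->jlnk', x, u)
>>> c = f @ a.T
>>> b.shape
(5, 23)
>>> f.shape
(23, 23)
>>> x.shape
(13, 13)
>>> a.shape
(5, 23)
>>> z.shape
(11, 23, 13, 5)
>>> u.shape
(13, 5, 11, 23)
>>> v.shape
(11, 13)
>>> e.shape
(13, 11)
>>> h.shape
(17, 11)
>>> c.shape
(23, 5)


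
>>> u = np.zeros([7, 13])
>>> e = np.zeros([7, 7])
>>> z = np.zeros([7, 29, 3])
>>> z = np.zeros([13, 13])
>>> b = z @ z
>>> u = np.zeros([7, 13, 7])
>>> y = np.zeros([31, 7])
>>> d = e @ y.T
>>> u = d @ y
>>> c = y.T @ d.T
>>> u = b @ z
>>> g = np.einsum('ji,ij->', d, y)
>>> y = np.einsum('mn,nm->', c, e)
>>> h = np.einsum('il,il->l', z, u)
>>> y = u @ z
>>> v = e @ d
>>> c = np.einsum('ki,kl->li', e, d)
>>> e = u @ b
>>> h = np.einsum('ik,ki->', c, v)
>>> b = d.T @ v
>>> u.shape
(13, 13)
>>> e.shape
(13, 13)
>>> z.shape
(13, 13)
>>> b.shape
(31, 31)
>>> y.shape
(13, 13)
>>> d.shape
(7, 31)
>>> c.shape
(31, 7)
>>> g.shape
()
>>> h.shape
()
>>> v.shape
(7, 31)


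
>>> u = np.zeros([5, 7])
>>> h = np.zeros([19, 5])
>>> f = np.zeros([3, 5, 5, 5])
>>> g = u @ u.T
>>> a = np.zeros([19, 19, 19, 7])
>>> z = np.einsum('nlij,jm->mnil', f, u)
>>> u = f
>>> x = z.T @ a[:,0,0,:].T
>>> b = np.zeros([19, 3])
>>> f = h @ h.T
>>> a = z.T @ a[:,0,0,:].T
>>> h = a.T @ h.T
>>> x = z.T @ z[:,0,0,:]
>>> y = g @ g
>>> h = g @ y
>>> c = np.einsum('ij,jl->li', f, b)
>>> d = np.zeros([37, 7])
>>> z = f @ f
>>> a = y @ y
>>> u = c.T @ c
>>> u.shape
(19, 19)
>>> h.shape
(5, 5)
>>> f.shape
(19, 19)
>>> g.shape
(5, 5)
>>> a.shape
(5, 5)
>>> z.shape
(19, 19)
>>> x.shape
(5, 5, 3, 5)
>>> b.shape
(19, 3)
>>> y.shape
(5, 5)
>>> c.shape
(3, 19)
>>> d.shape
(37, 7)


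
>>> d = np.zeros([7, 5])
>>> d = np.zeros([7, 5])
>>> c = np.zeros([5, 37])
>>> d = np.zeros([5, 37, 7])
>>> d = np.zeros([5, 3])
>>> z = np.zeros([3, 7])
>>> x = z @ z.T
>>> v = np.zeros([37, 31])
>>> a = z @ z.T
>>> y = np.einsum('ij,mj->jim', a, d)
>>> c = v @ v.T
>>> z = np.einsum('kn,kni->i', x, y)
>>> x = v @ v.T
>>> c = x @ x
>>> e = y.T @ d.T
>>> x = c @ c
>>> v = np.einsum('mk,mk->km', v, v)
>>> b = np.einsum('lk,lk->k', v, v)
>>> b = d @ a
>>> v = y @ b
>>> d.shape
(5, 3)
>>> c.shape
(37, 37)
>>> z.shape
(5,)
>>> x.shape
(37, 37)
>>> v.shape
(3, 3, 3)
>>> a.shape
(3, 3)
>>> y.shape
(3, 3, 5)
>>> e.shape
(5, 3, 5)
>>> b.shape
(5, 3)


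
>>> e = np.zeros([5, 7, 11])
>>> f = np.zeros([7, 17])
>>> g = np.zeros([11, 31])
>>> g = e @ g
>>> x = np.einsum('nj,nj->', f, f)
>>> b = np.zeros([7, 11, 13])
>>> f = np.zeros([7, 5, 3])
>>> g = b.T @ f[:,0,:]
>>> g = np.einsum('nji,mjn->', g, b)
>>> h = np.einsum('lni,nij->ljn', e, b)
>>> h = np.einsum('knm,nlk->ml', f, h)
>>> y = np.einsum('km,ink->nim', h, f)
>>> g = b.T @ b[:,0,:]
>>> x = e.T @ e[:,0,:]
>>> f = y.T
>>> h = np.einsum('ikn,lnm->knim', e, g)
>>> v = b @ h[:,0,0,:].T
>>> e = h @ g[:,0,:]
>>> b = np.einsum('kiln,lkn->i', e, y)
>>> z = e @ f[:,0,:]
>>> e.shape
(7, 11, 5, 13)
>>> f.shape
(13, 7, 5)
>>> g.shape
(13, 11, 13)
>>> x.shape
(11, 7, 11)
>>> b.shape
(11,)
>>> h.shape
(7, 11, 5, 13)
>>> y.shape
(5, 7, 13)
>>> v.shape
(7, 11, 7)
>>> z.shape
(7, 11, 5, 5)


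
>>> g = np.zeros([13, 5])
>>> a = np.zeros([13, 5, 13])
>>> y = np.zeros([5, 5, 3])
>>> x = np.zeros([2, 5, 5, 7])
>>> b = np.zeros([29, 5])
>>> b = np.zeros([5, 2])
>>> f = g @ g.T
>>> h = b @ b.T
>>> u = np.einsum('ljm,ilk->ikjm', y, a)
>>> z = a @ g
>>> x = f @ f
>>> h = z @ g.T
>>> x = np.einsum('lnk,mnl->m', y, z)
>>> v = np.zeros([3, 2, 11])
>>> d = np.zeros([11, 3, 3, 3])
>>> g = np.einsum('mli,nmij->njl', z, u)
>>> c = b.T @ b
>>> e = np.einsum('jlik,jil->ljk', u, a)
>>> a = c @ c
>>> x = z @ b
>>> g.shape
(13, 3, 5)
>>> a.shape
(2, 2)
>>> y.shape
(5, 5, 3)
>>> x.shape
(13, 5, 2)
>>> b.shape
(5, 2)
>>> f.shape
(13, 13)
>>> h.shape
(13, 5, 13)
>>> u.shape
(13, 13, 5, 3)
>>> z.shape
(13, 5, 5)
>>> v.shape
(3, 2, 11)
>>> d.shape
(11, 3, 3, 3)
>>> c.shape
(2, 2)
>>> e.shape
(13, 13, 3)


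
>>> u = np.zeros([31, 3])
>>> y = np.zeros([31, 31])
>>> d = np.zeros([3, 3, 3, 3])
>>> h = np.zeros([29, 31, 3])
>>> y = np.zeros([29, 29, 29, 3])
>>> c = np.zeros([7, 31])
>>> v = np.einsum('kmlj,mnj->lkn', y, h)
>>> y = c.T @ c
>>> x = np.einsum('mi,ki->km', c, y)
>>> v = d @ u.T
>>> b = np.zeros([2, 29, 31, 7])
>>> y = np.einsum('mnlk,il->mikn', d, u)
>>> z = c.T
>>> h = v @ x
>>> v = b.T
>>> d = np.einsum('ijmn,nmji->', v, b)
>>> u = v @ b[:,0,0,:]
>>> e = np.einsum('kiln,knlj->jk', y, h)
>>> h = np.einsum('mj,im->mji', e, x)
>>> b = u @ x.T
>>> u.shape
(7, 31, 29, 7)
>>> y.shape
(3, 31, 3, 3)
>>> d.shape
()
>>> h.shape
(7, 3, 31)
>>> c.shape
(7, 31)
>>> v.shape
(7, 31, 29, 2)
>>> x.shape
(31, 7)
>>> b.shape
(7, 31, 29, 31)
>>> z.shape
(31, 7)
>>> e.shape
(7, 3)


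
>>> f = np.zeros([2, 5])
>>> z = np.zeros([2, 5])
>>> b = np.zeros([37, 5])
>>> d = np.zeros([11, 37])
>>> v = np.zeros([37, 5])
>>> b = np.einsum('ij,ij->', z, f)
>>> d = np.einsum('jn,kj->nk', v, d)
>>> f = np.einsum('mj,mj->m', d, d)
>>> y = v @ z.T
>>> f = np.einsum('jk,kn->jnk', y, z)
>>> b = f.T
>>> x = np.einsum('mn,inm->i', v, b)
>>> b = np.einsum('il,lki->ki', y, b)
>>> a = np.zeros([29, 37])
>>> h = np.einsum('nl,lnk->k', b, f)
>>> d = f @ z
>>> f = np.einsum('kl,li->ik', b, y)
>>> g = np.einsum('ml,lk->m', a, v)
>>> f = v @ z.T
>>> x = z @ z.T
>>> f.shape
(37, 2)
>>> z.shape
(2, 5)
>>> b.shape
(5, 37)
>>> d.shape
(37, 5, 5)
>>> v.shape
(37, 5)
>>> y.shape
(37, 2)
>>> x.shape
(2, 2)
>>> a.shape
(29, 37)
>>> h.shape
(2,)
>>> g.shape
(29,)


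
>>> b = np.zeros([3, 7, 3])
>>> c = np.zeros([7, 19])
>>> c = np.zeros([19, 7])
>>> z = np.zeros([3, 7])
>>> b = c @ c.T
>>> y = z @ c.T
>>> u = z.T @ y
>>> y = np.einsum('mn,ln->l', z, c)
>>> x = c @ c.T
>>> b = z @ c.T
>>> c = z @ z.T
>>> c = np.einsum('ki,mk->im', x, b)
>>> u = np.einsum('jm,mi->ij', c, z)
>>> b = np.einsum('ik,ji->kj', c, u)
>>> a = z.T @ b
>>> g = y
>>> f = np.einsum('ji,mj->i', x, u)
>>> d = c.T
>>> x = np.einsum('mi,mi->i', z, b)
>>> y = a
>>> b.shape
(3, 7)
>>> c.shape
(19, 3)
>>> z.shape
(3, 7)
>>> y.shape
(7, 7)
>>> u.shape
(7, 19)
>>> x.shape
(7,)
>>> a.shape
(7, 7)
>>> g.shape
(19,)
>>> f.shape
(19,)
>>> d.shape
(3, 19)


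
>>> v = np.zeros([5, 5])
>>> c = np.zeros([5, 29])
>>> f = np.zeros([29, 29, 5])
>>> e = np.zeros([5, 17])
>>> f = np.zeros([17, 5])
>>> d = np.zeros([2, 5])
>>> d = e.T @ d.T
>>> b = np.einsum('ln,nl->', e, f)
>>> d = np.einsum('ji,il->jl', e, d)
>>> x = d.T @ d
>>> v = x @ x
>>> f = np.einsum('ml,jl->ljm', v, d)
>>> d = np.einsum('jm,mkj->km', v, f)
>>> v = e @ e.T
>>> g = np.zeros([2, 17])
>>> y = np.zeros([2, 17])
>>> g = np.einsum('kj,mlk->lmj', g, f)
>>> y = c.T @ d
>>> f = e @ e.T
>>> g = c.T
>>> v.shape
(5, 5)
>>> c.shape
(5, 29)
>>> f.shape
(5, 5)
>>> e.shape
(5, 17)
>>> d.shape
(5, 2)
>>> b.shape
()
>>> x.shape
(2, 2)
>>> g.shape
(29, 5)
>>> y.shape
(29, 2)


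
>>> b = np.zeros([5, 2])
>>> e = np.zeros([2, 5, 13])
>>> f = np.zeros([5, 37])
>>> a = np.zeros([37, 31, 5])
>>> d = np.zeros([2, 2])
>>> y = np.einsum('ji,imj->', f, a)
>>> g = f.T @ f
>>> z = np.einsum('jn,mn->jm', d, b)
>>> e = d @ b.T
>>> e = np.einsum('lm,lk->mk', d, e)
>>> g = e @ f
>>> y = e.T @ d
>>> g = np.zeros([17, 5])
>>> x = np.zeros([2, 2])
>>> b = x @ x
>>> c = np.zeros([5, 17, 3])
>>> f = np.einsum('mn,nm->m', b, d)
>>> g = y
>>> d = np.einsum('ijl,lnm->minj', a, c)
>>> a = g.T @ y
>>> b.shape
(2, 2)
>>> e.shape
(2, 5)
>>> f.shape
(2,)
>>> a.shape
(2, 2)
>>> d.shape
(3, 37, 17, 31)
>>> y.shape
(5, 2)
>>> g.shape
(5, 2)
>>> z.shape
(2, 5)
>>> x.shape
(2, 2)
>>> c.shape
(5, 17, 3)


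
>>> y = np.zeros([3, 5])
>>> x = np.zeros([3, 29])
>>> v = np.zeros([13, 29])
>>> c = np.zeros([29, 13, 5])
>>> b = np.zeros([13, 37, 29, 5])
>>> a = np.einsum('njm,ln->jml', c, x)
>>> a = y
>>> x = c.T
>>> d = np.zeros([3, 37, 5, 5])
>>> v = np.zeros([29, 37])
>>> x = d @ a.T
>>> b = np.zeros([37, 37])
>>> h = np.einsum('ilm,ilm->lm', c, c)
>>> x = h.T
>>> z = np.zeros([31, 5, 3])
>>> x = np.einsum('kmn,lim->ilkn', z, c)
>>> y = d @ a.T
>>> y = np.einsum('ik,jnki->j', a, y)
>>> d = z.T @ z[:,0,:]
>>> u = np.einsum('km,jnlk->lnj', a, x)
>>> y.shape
(3,)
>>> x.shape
(13, 29, 31, 3)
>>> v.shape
(29, 37)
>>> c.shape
(29, 13, 5)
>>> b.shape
(37, 37)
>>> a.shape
(3, 5)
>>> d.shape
(3, 5, 3)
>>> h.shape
(13, 5)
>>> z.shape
(31, 5, 3)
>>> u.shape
(31, 29, 13)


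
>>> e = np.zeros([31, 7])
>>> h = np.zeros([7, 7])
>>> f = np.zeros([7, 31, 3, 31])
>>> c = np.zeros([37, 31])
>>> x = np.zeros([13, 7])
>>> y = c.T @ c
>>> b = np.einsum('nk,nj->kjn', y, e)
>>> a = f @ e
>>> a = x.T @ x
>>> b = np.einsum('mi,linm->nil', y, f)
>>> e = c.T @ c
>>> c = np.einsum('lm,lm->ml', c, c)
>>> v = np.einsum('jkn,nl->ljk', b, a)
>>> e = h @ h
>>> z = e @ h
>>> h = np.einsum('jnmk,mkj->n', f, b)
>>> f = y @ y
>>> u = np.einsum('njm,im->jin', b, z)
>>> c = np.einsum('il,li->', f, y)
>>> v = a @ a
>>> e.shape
(7, 7)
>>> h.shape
(31,)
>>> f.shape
(31, 31)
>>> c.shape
()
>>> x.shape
(13, 7)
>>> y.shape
(31, 31)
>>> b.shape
(3, 31, 7)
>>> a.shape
(7, 7)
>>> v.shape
(7, 7)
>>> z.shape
(7, 7)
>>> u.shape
(31, 7, 3)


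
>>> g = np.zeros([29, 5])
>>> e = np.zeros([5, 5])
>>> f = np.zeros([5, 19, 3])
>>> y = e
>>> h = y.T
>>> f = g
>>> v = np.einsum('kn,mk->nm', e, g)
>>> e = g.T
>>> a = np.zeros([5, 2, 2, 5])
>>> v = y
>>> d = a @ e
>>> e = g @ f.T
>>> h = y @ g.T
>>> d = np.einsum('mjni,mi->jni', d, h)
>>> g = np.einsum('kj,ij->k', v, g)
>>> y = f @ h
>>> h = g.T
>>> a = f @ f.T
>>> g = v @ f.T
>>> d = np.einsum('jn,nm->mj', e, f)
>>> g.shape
(5, 29)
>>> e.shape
(29, 29)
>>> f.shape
(29, 5)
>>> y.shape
(29, 29)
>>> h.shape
(5,)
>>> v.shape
(5, 5)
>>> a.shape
(29, 29)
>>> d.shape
(5, 29)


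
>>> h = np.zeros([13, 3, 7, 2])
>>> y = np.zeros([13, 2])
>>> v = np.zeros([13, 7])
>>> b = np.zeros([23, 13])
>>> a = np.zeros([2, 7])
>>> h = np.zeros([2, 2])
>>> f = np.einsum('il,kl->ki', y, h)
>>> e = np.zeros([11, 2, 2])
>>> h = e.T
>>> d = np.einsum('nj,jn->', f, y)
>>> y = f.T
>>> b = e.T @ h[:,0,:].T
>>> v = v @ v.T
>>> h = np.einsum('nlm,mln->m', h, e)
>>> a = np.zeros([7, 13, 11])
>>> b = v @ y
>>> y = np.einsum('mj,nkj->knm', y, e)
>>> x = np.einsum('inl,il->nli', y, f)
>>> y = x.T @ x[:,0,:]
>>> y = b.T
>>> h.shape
(11,)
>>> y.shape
(2, 13)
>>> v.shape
(13, 13)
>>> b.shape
(13, 2)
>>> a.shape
(7, 13, 11)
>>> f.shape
(2, 13)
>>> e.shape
(11, 2, 2)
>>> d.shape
()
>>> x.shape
(11, 13, 2)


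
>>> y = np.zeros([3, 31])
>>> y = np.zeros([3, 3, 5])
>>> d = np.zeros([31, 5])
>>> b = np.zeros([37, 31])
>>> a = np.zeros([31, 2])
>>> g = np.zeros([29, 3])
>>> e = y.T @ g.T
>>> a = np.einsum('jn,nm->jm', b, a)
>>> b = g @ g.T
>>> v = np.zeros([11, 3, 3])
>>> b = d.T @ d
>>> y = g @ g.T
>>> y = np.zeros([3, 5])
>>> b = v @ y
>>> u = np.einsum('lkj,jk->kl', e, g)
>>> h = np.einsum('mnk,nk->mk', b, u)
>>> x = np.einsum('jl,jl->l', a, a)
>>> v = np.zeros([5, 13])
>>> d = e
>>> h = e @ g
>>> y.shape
(3, 5)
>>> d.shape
(5, 3, 29)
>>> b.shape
(11, 3, 5)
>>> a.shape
(37, 2)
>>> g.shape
(29, 3)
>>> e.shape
(5, 3, 29)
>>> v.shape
(5, 13)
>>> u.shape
(3, 5)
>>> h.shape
(5, 3, 3)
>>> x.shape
(2,)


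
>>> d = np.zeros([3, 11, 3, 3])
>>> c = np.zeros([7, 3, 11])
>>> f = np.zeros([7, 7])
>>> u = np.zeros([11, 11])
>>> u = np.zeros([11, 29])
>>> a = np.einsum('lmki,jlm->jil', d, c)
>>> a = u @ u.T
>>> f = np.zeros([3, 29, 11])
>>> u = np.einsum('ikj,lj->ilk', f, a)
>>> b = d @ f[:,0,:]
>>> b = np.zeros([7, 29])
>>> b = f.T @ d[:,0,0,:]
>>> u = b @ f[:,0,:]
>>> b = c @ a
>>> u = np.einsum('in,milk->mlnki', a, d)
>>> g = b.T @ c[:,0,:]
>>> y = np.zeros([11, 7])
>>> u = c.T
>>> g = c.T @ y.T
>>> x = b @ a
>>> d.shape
(3, 11, 3, 3)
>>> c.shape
(7, 3, 11)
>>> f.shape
(3, 29, 11)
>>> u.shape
(11, 3, 7)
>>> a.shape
(11, 11)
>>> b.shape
(7, 3, 11)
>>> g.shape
(11, 3, 11)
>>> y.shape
(11, 7)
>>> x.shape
(7, 3, 11)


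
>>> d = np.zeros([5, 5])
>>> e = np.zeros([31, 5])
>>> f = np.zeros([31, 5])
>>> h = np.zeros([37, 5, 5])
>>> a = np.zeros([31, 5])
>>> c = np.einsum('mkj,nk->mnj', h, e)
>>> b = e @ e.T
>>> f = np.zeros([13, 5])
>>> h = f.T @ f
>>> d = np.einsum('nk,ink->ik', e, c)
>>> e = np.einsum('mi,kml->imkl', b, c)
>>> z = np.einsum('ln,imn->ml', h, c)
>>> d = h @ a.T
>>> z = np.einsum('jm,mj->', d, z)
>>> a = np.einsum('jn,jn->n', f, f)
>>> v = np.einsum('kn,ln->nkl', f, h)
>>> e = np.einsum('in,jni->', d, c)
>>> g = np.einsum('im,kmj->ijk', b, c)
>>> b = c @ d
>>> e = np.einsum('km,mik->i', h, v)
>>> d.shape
(5, 31)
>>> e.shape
(13,)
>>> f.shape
(13, 5)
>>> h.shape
(5, 5)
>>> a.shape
(5,)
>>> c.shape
(37, 31, 5)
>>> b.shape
(37, 31, 31)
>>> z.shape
()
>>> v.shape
(5, 13, 5)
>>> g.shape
(31, 5, 37)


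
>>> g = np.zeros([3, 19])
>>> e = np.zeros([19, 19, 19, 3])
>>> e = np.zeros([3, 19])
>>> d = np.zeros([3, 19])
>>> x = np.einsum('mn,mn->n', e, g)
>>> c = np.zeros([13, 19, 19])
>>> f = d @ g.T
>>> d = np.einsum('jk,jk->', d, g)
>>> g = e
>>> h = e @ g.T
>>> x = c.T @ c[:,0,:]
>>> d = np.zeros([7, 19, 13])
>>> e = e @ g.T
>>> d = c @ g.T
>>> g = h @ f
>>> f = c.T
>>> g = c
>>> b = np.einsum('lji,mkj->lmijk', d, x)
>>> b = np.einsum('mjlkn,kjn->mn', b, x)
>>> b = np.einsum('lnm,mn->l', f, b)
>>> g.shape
(13, 19, 19)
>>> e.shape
(3, 3)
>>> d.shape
(13, 19, 3)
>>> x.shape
(19, 19, 19)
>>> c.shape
(13, 19, 19)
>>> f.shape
(19, 19, 13)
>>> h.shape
(3, 3)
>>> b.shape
(19,)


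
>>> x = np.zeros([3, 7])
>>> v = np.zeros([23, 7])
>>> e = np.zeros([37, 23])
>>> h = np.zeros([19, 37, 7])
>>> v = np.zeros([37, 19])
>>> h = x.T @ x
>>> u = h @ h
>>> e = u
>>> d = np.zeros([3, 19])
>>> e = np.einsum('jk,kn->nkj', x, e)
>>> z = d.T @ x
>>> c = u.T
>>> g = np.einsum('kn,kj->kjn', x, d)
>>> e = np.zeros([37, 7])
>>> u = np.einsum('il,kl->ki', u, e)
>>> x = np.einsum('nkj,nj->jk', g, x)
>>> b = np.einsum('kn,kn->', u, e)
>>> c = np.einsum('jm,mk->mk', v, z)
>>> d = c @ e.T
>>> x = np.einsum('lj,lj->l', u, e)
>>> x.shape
(37,)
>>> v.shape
(37, 19)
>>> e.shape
(37, 7)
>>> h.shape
(7, 7)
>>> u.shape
(37, 7)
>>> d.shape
(19, 37)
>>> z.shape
(19, 7)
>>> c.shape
(19, 7)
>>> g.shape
(3, 19, 7)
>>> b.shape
()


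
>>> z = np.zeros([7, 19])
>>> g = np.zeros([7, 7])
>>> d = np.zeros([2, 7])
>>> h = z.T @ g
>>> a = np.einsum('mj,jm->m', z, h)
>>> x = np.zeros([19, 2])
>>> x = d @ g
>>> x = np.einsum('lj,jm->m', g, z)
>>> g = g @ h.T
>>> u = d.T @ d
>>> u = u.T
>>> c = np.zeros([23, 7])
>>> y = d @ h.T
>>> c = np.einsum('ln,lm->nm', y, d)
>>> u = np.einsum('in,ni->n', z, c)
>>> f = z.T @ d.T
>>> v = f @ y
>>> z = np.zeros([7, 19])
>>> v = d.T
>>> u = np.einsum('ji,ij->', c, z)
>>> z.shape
(7, 19)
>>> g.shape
(7, 19)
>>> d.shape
(2, 7)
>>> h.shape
(19, 7)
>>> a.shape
(7,)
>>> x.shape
(19,)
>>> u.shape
()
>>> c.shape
(19, 7)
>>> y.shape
(2, 19)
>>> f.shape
(19, 2)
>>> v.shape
(7, 2)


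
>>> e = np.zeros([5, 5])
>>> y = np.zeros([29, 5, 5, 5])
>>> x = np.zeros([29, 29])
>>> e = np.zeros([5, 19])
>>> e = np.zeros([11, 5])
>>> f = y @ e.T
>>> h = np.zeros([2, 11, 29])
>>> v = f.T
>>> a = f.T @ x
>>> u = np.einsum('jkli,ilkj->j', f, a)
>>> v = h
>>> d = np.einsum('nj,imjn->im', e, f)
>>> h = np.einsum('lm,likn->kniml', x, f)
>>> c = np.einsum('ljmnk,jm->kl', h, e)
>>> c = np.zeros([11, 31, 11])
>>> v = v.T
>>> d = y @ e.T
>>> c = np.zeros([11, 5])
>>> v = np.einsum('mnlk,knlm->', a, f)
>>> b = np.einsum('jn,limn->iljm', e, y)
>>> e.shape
(11, 5)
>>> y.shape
(29, 5, 5, 5)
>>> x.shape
(29, 29)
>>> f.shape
(29, 5, 5, 11)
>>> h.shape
(5, 11, 5, 29, 29)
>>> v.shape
()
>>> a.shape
(11, 5, 5, 29)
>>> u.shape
(29,)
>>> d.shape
(29, 5, 5, 11)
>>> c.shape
(11, 5)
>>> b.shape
(5, 29, 11, 5)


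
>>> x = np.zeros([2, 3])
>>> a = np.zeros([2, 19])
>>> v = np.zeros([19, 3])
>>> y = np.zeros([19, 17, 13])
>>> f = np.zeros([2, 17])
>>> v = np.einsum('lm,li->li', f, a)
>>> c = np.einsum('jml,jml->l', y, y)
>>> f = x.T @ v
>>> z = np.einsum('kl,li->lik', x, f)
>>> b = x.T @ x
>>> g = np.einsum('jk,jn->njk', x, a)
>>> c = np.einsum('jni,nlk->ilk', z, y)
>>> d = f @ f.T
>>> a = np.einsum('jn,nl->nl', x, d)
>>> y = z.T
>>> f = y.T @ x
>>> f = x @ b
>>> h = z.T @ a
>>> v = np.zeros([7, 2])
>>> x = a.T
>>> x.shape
(3, 3)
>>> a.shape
(3, 3)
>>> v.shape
(7, 2)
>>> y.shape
(2, 19, 3)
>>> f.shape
(2, 3)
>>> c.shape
(2, 17, 13)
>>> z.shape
(3, 19, 2)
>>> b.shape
(3, 3)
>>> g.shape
(19, 2, 3)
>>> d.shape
(3, 3)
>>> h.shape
(2, 19, 3)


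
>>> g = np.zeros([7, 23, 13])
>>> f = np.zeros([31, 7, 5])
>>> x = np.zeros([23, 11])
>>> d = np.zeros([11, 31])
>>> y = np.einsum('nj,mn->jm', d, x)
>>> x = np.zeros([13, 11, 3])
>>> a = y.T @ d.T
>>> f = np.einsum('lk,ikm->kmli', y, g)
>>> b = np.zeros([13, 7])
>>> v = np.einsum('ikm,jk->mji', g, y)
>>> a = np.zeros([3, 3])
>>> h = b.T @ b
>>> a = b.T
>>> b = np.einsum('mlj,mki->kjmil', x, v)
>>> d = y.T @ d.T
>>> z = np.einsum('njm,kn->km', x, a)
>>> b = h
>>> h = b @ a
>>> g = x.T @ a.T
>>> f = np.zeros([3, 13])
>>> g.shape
(3, 11, 7)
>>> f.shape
(3, 13)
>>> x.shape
(13, 11, 3)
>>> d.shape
(23, 11)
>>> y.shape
(31, 23)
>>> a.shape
(7, 13)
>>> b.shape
(7, 7)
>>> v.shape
(13, 31, 7)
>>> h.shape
(7, 13)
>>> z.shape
(7, 3)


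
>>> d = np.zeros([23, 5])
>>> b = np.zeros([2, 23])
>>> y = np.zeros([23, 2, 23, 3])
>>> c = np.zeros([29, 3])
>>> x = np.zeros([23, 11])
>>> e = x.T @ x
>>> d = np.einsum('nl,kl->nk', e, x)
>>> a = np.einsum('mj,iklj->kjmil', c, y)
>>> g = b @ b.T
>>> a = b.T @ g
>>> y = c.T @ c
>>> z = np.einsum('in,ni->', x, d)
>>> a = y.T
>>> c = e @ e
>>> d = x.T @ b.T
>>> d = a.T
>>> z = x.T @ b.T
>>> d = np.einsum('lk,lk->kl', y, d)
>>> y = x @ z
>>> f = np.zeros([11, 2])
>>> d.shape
(3, 3)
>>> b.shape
(2, 23)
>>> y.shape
(23, 2)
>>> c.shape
(11, 11)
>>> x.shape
(23, 11)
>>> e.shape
(11, 11)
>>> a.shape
(3, 3)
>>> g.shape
(2, 2)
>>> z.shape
(11, 2)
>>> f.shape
(11, 2)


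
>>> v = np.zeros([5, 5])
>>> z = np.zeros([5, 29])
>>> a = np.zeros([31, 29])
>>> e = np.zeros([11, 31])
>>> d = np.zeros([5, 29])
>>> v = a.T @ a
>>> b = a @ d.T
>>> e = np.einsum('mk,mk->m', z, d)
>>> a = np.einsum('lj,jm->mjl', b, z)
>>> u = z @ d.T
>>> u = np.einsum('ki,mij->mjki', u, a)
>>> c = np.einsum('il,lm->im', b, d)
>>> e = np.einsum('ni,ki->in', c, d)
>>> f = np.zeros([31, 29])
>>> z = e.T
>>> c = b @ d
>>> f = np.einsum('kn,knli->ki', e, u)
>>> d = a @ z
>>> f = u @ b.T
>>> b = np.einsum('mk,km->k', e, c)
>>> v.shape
(29, 29)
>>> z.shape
(31, 29)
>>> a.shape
(29, 5, 31)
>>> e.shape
(29, 31)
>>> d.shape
(29, 5, 29)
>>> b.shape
(31,)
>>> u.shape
(29, 31, 5, 5)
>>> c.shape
(31, 29)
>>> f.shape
(29, 31, 5, 31)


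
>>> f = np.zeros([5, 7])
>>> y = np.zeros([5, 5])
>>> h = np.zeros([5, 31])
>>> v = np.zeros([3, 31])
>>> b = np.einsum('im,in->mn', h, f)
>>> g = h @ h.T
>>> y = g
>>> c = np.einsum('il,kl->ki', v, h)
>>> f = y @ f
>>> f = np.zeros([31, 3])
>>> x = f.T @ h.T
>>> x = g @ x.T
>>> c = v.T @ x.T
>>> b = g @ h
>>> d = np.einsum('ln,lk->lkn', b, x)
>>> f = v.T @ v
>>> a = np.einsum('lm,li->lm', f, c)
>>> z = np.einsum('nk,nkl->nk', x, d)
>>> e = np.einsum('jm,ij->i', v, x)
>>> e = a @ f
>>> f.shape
(31, 31)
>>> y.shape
(5, 5)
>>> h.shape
(5, 31)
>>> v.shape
(3, 31)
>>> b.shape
(5, 31)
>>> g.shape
(5, 5)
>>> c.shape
(31, 5)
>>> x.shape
(5, 3)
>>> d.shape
(5, 3, 31)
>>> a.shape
(31, 31)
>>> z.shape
(5, 3)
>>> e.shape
(31, 31)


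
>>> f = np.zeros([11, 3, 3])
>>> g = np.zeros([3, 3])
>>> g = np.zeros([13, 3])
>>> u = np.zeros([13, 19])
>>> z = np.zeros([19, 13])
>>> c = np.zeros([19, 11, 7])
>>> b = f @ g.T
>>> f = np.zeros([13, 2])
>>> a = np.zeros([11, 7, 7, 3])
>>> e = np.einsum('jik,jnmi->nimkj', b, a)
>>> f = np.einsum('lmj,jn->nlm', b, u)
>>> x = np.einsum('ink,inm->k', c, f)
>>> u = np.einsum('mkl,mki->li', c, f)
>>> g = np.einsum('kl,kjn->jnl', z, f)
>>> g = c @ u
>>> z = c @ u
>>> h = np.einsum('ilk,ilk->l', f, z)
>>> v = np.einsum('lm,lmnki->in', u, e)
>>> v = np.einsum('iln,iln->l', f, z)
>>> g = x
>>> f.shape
(19, 11, 3)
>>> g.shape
(7,)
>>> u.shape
(7, 3)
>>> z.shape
(19, 11, 3)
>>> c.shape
(19, 11, 7)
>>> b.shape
(11, 3, 13)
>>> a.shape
(11, 7, 7, 3)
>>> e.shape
(7, 3, 7, 13, 11)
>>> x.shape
(7,)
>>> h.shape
(11,)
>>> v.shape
(11,)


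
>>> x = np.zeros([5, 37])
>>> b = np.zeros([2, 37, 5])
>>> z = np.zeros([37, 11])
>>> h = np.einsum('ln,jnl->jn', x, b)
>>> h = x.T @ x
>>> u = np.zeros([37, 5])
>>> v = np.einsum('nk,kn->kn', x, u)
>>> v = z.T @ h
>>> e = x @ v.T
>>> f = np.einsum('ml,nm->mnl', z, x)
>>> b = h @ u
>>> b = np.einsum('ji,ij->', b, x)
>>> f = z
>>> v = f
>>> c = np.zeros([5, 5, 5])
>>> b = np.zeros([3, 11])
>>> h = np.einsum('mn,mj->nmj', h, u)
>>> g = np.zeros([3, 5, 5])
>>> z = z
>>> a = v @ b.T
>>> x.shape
(5, 37)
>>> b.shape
(3, 11)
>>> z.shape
(37, 11)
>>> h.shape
(37, 37, 5)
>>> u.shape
(37, 5)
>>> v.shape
(37, 11)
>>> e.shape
(5, 11)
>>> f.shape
(37, 11)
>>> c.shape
(5, 5, 5)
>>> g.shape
(3, 5, 5)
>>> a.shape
(37, 3)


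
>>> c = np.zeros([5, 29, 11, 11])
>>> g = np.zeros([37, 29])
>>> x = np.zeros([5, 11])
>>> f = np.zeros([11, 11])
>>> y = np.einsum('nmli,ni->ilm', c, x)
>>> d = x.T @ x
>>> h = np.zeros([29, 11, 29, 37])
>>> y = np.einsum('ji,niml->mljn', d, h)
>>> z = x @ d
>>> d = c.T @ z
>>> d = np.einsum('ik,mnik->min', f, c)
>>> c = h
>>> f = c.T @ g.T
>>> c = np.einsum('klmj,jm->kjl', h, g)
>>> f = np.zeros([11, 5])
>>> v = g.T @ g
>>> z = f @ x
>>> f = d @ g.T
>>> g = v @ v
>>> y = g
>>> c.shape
(29, 37, 11)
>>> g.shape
(29, 29)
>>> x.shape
(5, 11)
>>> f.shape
(5, 11, 37)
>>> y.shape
(29, 29)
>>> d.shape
(5, 11, 29)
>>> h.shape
(29, 11, 29, 37)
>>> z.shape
(11, 11)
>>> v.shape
(29, 29)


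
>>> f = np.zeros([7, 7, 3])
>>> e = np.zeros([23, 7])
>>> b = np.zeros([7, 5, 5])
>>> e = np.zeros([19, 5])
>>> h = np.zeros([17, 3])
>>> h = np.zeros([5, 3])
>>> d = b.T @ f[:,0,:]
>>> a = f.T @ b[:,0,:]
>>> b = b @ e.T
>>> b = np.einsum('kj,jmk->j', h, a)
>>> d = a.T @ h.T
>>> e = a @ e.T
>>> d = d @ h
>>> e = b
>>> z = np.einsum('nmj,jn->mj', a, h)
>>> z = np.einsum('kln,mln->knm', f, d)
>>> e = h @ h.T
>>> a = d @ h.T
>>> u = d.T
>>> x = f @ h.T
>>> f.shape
(7, 7, 3)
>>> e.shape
(5, 5)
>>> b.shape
(3,)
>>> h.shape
(5, 3)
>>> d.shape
(5, 7, 3)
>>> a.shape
(5, 7, 5)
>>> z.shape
(7, 3, 5)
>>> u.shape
(3, 7, 5)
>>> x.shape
(7, 7, 5)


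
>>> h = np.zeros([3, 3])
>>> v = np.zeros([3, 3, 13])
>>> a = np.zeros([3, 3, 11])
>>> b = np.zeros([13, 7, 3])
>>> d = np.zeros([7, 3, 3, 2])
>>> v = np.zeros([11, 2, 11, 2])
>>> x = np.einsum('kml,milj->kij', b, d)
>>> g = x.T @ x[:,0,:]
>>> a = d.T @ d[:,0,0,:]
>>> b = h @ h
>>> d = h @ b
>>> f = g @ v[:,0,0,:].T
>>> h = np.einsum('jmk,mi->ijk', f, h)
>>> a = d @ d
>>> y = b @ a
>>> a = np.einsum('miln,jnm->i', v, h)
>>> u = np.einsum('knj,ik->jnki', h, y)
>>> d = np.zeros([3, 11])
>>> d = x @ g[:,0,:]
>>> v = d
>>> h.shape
(3, 2, 11)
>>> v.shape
(13, 3, 2)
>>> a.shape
(2,)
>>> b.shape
(3, 3)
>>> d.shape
(13, 3, 2)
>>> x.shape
(13, 3, 2)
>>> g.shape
(2, 3, 2)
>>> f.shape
(2, 3, 11)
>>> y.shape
(3, 3)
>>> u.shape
(11, 2, 3, 3)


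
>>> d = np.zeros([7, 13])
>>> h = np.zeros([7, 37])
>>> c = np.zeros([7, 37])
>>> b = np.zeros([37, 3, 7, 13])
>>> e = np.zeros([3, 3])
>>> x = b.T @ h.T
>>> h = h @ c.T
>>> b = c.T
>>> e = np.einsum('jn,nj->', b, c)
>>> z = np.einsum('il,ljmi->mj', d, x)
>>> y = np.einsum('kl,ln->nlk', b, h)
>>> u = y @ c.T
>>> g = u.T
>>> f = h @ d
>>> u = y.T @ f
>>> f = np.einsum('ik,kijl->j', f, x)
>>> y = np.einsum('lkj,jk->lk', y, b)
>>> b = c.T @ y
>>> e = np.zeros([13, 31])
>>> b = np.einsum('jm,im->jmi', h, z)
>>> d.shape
(7, 13)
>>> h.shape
(7, 7)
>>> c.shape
(7, 37)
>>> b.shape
(7, 7, 3)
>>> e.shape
(13, 31)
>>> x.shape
(13, 7, 3, 7)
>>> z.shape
(3, 7)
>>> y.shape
(7, 7)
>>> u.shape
(37, 7, 13)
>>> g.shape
(7, 7, 7)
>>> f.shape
(3,)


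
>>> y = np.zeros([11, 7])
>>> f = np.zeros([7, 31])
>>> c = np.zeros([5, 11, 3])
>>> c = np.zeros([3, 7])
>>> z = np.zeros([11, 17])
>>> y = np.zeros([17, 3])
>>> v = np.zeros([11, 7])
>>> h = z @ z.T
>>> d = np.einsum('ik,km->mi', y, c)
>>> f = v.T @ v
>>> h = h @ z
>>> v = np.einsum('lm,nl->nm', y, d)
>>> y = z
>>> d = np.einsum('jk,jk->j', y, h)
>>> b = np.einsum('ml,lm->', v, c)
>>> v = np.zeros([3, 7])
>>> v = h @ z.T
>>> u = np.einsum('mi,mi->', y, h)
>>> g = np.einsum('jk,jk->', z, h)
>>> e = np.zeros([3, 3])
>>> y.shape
(11, 17)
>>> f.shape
(7, 7)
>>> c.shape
(3, 7)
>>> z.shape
(11, 17)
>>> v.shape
(11, 11)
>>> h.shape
(11, 17)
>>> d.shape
(11,)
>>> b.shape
()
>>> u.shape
()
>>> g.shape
()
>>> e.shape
(3, 3)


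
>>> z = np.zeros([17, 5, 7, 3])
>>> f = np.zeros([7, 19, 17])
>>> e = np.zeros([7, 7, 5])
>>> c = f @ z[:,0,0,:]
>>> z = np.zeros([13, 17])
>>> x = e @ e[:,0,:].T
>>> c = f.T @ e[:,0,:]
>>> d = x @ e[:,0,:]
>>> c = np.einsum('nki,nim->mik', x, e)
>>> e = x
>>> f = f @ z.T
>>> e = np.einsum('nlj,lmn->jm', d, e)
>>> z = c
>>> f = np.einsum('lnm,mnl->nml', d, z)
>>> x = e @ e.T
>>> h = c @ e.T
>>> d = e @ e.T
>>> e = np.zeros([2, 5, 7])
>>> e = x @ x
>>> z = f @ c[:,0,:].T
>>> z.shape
(7, 5, 5)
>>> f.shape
(7, 5, 7)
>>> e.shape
(5, 5)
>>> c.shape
(5, 7, 7)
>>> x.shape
(5, 5)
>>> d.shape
(5, 5)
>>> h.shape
(5, 7, 5)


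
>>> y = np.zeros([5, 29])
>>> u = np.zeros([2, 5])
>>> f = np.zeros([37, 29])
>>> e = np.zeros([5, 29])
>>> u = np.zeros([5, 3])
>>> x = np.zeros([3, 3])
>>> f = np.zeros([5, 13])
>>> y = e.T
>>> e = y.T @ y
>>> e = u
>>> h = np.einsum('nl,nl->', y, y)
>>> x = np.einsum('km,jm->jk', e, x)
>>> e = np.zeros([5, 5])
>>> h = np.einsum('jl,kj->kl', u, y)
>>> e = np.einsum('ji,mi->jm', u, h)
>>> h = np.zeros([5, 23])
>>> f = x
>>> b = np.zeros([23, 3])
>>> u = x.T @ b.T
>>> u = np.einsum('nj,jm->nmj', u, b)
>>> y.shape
(29, 5)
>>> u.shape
(5, 3, 23)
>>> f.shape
(3, 5)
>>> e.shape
(5, 29)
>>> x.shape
(3, 5)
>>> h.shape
(5, 23)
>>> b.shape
(23, 3)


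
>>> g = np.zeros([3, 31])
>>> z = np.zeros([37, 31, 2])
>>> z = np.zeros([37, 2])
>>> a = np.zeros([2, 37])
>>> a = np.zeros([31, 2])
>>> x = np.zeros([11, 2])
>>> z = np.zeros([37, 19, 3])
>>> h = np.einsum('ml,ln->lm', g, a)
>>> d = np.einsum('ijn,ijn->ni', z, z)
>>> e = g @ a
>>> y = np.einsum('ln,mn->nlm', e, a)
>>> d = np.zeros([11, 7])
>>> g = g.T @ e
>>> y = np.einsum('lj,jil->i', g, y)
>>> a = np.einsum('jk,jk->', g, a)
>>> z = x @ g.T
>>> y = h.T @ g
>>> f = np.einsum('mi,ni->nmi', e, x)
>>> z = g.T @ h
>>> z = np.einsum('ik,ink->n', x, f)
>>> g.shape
(31, 2)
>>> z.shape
(3,)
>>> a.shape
()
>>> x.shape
(11, 2)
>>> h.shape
(31, 3)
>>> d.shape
(11, 7)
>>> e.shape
(3, 2)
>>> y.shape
(3, 2)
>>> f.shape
(11, 3, 2)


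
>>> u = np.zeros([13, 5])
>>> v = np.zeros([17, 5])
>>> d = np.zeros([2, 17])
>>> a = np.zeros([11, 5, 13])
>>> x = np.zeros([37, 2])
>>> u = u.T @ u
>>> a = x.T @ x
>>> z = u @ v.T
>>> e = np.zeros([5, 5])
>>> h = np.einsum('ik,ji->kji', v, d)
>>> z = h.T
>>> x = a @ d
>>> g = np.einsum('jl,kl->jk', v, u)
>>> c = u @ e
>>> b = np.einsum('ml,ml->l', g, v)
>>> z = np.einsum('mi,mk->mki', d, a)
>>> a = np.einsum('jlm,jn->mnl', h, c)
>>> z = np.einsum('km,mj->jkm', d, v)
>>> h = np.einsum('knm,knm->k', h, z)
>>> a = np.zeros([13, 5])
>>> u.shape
(5, 5)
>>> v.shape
(17, 5)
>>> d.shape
(2, 17)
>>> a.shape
(13, 5)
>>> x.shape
(2, 17)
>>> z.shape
(5, 2, 17)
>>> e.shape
(5, 5)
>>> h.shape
(5,)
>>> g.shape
(17, 5)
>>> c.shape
(5, 5)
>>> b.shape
(5,)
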